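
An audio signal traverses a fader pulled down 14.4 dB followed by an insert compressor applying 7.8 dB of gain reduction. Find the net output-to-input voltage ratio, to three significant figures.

Net gain = (−14.4) + (−7.8) = -22.2 dB.
Voltage ratio = 10^(-22.2/20) = 0.0776.

0.0776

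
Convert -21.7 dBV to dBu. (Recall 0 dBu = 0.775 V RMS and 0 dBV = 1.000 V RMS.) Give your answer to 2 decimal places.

The offset between the scales is 20·log₁₀(0.775/1.000) = −2.214 dB.
So dBu = -21.7 + 2.214 = -19.49 dBu.

-19.49 dBu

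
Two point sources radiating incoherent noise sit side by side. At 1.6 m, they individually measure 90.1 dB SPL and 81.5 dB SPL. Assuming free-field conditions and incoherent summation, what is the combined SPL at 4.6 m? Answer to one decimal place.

Combined at 1.6 m: 10·log₁₀(10^(90.1/10)+10^(81.5/10)) = 90.66 dB SPL.
Then apply −20·log₁₀(4.6/1.6) = -9.17 dB → 81.5 dB SPL.

81.5 dB SPL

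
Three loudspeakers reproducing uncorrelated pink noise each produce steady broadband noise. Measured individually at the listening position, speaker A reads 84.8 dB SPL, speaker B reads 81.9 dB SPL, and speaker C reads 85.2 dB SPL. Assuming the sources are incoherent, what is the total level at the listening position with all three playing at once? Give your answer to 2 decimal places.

88.97 dB SPL

Add the sources as powers (linear), then convert back to dB:
L_total = 10·log₁₀(10^(84.8/10) + 10^(81.9/10) + 10^(85.2/10)) = 10·log₁₀(788000000) = 88.97 dB SPL.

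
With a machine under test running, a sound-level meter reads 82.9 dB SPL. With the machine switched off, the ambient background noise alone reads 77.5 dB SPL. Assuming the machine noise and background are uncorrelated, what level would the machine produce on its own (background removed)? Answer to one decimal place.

Subtract intensities: L_src = 10·log₁₀(10^(L_total/10) − 10^(L_bg/10)).
L_src = 10·log₁₀(10^(82.9/10) − 10^(77.5/10)) = 10·log₁₀(138800000) = 81.4 dB SPL.

81.4 dB SPL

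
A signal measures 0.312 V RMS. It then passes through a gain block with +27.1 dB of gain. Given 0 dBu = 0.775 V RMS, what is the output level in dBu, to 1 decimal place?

Input level: 20·log₁₀(0.312/0.775) = -7.90 dBu.
Output: -7.90 + 27.1 = +19.2 dBu.

+19.2 dBu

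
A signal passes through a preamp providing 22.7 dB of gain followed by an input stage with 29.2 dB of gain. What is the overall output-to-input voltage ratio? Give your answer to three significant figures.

394

Net gain = 22.7 + 29.2 = 51.9 dB.
Voltage ratio = 10^(51.9/20) = 394.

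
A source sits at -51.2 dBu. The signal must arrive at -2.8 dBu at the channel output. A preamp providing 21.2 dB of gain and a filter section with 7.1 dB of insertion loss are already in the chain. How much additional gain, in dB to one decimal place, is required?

34.3 dB

The required make-up gain is the shortfall in the dB sum.
G = -2.8 − (-51.2) − 21.2 + 7.1 = 34.3 dB.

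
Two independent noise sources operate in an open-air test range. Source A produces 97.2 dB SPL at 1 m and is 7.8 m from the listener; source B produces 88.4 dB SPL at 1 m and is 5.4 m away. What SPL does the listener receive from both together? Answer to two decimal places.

At the listener: L_A = 97.2 − 20·log₁₀(7.8) = 79.358 dB; L_B = 88.4 − 20·log₁₀(5.4) = 73.752 dB.
Combined: 10·log₁₀(10^(79.358/10)+10^(73.752/10)) = 80.41 dB SPL.

80.41 dB SPL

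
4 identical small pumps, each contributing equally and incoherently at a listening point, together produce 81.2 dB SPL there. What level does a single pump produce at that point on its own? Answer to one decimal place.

4 equal incoherent sources add 10·log₁₀(4) = 6.02 dB over one source.
L_one = 81.2 − 6.02 = 75.2 dB SPL.

75.2 dB SPL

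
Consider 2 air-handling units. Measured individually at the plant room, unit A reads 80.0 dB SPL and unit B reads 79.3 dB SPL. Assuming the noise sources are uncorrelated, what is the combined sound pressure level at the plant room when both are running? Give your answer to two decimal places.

Uncorrelated sources add in intensity (power), not in dB.
L_total = 10·log₁₀(10^(80.0/10) + 10^(79.3/10)) = 10·log₁₀(185100000) = 82.67 dB SPL.

82.67 dB SPL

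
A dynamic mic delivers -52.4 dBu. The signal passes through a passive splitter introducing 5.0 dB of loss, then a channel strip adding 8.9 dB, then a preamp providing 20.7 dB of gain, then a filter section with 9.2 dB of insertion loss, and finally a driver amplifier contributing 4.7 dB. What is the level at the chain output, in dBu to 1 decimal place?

-32.3 dBu

Cascaded gains and losses add directly in dB.
-52.4 − 5.0 + 8.9 + 20.7 − 9.2 + 4.7 = -32.3 dBu.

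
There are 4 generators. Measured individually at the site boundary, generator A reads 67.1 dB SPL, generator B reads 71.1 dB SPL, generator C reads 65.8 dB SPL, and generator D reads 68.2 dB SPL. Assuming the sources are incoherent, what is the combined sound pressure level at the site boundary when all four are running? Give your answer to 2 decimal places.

Uncorrelated sources add in intensity (power), not in dB.
L_total = 10·log₁₀(10^(67.1/10) + 10^(71.1/10) + 10^(65.8/10) + 10^(68.2/10)) = 10·log₁₀(28420000) = 74.54 dB SPL.

74.54 dB SPL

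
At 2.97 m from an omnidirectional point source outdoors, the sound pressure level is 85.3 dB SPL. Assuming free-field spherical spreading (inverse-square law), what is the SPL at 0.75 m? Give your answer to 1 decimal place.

97.3 dB SPL

Inverse-square spreading gives ΔL = −20·log₁₀(d₂/d₁).
ΔL = −20·log₁₀(0.75/2.97) = 11.95 dB, so L₂ = 85.3 + (11.95) = 97.3 dB SPL.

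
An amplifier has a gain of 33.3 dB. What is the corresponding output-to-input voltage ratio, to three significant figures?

46.2

Voltage ratio = 10^(dB/20).
10^(33.3/20) = 10^(1.665) = 46.2.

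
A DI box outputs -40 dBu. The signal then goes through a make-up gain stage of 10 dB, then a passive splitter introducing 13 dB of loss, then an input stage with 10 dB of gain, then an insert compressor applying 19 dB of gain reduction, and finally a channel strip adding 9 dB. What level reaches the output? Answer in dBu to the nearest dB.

Cascaded gains and losses add directly in dB.
-40 + 10 − 13 + 10 − 19 + 9 = -43 dBu.

-43 dBu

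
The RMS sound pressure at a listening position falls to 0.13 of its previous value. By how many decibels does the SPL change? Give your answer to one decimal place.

SPL change from a pressure ratio uses the 20·log₁₀ form:
20·log₁₀(0.13) = -17.7 dB.

-17.7 dB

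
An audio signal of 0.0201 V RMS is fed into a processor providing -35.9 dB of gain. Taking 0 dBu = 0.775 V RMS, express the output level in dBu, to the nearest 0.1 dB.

Input level: 20·log₁₀(0.0201/0.775) = -31.72 dBu.
Output: -31.72 − 35.9 = -67.6 dBu.

-67.6 dBu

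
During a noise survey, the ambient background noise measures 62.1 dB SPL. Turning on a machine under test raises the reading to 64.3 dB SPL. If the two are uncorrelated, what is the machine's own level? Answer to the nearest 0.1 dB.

60.3 dB SPL

Remove the background by subtracting linear intensities:
L_src = 10·log₁₀(10^(64.3/10) − 10^(62.1/10)) = 10·log₁₀(1070000) = 60.3 dB SPL.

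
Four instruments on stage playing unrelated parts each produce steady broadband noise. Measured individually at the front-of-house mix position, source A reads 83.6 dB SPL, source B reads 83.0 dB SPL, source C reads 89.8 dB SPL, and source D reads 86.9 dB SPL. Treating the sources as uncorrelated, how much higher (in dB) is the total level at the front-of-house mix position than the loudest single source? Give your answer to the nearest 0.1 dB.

Uncorrelated sources add in intensity (power), not in dB.
L_total = 10·log₁₀(10^(83.6/10) + 10^(83.0/10) + 10^(89.8/10) + 10^(86.9/10)) = 92.73 dB SPL.
Excess over the loudest (89.8 dB): 92.73 − 89.8 = 2.9 dB.

2.9 dB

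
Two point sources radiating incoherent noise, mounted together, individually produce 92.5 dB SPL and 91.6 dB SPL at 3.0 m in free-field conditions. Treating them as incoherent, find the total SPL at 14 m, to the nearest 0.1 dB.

Combined at 3.0 m: 10·log₁₀(10^(92.5/10)+10^(91.6/10)) = 95.08 dB SPL.
Then apply −20·log₁₀(14/3.0) = -13.38 dB → 81.7 dB SPL.

81.7 dB SPL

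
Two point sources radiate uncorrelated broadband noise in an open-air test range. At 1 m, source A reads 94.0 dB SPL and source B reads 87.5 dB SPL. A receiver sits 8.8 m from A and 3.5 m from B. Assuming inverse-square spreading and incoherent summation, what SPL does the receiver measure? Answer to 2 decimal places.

78.94 dB SPL

At the listener: L_A = 94.0 − 20·log₁₀(8.8) = 75.110 dB; L_B = 87.5 − 20·log₁₀(3.5) = 76.619 dB.
Combined: 10·log₁₀(10^(75.110/10)+10^(76.619/10)) = 78.94 dB SPL.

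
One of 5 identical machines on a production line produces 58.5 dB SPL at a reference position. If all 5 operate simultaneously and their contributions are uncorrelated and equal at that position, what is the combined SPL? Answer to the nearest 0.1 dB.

5 equal incoherent sources raise the level by 10·log₁₀(5) = 6.99 dB.
L_total = 58.5 + 6.99 = 65.5 dB SPL.

65.5 dB SPL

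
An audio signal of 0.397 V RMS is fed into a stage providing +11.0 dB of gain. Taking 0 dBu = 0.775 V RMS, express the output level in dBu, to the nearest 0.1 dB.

+5.2 dBu

Input level: 20·log₁₀(0.397/0.775) = -5.81 dBu.
Output: -5.81 + 11.0 = +5.2 dBu.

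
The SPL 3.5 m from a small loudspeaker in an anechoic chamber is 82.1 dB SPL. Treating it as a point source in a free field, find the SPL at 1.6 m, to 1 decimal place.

88.9 dB SPL

For a point source in a free field, ΔL = −20·log₁₀(d₂/d₁).
ΔL = −20·log₁₀(1.6/3.5) = 6.80 dB, so L₂ = 82.1 + (6.80) = 88.9 dB SPL.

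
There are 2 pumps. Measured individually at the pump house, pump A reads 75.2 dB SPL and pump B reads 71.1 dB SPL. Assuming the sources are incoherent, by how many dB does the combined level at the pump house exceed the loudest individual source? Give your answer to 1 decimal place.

Add the sources as powers (linear), then convert back to dB:
L_total = 10·log₁₀(10^(75.2/10) + 10^(71.1/10)) = 76.63 dB SPL.
Excess over the loudest (75.2 dB): 76.63 − 75.2 = 1.4 dB.

1.4 dB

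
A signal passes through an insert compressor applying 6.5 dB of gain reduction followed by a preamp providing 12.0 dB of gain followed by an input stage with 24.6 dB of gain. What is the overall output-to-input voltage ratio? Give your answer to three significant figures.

32.0

Net gain = (−6.5) + 12.0 + 24.6 = 30.1 dB.
Voltage ratio = 10^(30.1/20) = 32.0.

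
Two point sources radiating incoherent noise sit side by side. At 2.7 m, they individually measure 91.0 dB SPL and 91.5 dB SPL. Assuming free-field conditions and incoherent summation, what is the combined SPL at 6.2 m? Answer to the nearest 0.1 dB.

87.0 dB SPL

Combined at 2.7 m: 10·log₁₀(10^(91.0/10)+10^(91.5/10)) = 94.27 dB SPL.
Then apply −20·log₁₀(6.2/2.7) = -7.22 dB → 87.0 dB SPL.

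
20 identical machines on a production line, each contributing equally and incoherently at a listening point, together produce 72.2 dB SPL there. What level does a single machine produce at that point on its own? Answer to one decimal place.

59.2 dB SPL

20 equal incoherent sources add 10·log₁₀(20) = 13.01 dB over one source.
L_one = 72.2 − 13.01 = 59.2 dB SPL.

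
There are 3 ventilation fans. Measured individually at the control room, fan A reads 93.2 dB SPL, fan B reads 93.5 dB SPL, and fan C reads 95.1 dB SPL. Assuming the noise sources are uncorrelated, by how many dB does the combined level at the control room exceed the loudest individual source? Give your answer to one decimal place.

3.7 dB

Uncorrelated sources add in intensity (power), not in dB.
L_total = 10·log₁₀(10^(93.2/10) + 10^(93.5/10) + 10^(95.1/10)) = 98.79 dB SPL.
Excess over the loudest (95.1 dB): 98.79 − 95.1 = 3.7 dB.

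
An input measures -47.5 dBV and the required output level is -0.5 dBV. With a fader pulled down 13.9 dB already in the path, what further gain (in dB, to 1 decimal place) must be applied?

60.9 dB

The required make-up gain is the shortfall in the dB sum.
G = -0.5 − (-47.5) + 13.9 = 60.9 dB.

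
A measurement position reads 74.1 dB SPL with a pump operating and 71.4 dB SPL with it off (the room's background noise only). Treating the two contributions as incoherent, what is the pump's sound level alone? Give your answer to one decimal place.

70.8 dB SPL

Background correction is a power subtraction:
L_src = 10·log₁₀(10^(74.1/10) − 10^(71.4/10)) = 10·log₁₀(11900000) = 70.8 dB SPL.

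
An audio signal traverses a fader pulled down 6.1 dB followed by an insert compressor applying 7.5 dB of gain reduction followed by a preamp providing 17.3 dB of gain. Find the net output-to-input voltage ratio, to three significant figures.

Net gain = (−6.1) + (−7.5) + 17.3 = 3.7 dB.
Voltage ratio = 10^(3.7/20) = 1.53.

1.53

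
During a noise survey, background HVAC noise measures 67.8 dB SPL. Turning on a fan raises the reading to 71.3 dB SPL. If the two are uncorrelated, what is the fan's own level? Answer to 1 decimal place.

68.7 dB SPL

Subtract intensities: L_src = 10·log₁₀(10^(L_total/10) − 10^(L_bg/10)).
L_src = 10·log₁₀(10^(71.3/10) − 10^(67.8/10)) = 10·log₁₀(7464000) = 68.7 dB SPL.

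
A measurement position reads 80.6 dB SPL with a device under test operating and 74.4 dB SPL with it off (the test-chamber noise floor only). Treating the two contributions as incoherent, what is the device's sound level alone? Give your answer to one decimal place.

79.4 dB SPL

Remove the background by subtracting linear intensities:
L_src = 10·log₁₀(10^(80.6/10) − 10^(74.4/10)) = 10·log₁₀(87270000) = 79.4 dB SPL.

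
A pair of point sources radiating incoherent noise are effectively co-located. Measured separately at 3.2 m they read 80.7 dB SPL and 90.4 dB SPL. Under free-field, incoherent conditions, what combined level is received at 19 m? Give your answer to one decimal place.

Combined at 3.2 m: 10·log₁₀(10^(80.7/10)+10^(90.4/10)) = 90.84 dB SPL.
Then apply −20·log₁₀(19/3.2) = -15.47 dB → 75.4 dB SPL.

75.4 dB SPL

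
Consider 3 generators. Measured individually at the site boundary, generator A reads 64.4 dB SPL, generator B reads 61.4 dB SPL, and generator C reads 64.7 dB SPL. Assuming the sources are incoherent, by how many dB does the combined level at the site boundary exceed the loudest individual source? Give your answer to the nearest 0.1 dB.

3.8 dB

Incoherent sources sum as intensities:
L_total = 10·log₁₀(10^(64.4/10) + 10^(61.4/10) + 10^(64.7/10)) = 68.50 dB SPL.
Excess over the loudest (64.7 dB): 68.50 − 64.7 = 3.8 dB.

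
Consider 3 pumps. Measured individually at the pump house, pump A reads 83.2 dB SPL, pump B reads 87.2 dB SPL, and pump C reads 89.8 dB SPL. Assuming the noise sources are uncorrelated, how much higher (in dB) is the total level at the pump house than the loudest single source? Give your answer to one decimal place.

Add the sources as powers (linear), then convert back to dB:
L_total = 10·log₁₀(10^(83.2/10) + 10^(87.2/10) + 10^(89.8/10)) = 92.28 dB SPL.
Excess over the loudest (89.8 dB): 92.28 − 89.8 = 2.5 dB.

2.5 dB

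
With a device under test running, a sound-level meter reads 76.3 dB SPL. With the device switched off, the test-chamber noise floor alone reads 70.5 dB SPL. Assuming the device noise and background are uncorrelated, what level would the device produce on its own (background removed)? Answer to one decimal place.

Background correction is a power subtraction:
L_src = 10·log₁₀(10^(76.3/10) − 10^(70.5/10)) = 10·log₁₀(31440000) = 75.0 dB SPL.

75.0 dB SPL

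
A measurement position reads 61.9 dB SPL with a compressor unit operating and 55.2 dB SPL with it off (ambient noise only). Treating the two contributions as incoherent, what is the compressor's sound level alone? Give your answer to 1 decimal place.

Subtract intensities: L_src = 10·log₁₀(10^(L_total/10) − 10^(L_bg/10)).
L_src = 10·log₁₀(10^(61.9/10) − 10^(55.2/10)) = 10·log₁₀(1218000) = 60.9 dB SPL.

60.9 dB SPL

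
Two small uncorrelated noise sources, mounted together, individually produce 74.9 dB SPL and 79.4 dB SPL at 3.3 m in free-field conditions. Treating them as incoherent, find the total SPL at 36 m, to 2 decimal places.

59.96 dB SPL

Combined at 3.3 m: 10·log₁₀(10^(74.9/10)+10^(79.4/10)) = 80.719 dB SPL.
Then apply −20·log₁₀(36/3.3) = -20.756 dB → 59.96 dB SPL.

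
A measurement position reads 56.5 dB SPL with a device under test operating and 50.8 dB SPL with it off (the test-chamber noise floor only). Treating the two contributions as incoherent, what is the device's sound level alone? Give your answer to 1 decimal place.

55.1 dB SPL

Subtract intensities: L_src = 10·log₁₀(10^(L_total/10) − 10^(L_bg/10)).
L_src = 10·log₁₀(10^(56.5/10) − 10^(50.8/10)) = 10·log₁₀(326500) = 55.1 dB SPL.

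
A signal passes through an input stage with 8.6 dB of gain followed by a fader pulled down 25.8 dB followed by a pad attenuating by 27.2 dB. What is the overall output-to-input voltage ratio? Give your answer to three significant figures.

0.00603

Net gain = 8.6 + (−25.8) + (−27.2) = -44.4 dB.
Voltage ratio = 10^(-44.4/20) = 0.00603.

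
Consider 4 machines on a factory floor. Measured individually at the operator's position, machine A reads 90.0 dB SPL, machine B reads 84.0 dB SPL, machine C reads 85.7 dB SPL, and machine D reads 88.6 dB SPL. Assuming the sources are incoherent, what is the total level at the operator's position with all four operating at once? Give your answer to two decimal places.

93.71 dB SPL

Uncorrelated sources add in intensity (power), not in dB.
L_total = 10·log₁₀(10^(90.0/10) + 10^(84.0/10) + 10^(85.7/10) + 10^(88.6/10)) = 10·log₁₀(2347000000) = 93.71 dB SPL.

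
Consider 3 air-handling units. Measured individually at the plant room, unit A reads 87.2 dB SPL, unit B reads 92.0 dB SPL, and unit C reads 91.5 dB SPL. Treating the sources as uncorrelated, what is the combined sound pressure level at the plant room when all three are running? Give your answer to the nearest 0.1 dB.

Incoherent sources sum as intensities:
L_total = 10·log₁₀(10^(87.2/10) + 10^(92.0/10) + 10^(91.5/10)) = 10·log₁₀(3522000000) = 95.5 dB SPL.

95.5 dB SPL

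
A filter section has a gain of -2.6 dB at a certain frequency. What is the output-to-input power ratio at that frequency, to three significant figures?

Power ratio = 10^(dB/10).
10^(-2.6/10) = 10^(-0.2600) = 0.550.

0.550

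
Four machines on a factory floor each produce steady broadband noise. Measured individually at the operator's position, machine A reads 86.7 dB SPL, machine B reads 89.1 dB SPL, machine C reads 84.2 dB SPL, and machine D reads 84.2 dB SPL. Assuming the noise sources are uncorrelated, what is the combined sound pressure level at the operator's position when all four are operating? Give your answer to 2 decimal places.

Incoherent sources sum as intensities:
L_total = 10·log₁₀(10^(86.7/10) + 10^(89.1/10) + 10^(84.2/10) + 10^(84.2/10)) = 10·log₁₀(1807000000) = 92.57 dB SPL.

92.57 dB SPL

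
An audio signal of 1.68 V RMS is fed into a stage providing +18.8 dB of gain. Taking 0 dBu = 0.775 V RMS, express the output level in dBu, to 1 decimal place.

+25.5 dBu

Input level: 20·log₁₀(1.68/0.775) = 6.72 dBu.
Output: 6.72 + 18.8 = +25.5 dBu.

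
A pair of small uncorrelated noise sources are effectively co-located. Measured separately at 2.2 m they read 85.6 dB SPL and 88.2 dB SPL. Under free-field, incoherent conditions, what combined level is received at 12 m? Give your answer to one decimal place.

Combined at 2.2 m: 10·log₁₀(10^(85.6/10)+10^(88.2/10)) = 90.10 dB SPL.
Then apply −20·log₁₀(12/2.2) = -14.74 dB → 75.4 dB SPL.

75.4 dB SPL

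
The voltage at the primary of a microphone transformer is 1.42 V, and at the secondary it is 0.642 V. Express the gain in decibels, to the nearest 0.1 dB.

Voltage ratio → dB uses the 20·log₁₀ form:
20·log₁₀(0.642/1.42) = 20·log₁₀(0.4521) = -6.9 dB.

-6.9 dB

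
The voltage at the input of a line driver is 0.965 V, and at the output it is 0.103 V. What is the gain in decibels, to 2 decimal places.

-19.43 dB

Voltage ratio → dB uses the 20·log₁₀ form:
20·log₁₀(0.103/0.965) = 20·log₁₀(0.1067) = -19.43 dB.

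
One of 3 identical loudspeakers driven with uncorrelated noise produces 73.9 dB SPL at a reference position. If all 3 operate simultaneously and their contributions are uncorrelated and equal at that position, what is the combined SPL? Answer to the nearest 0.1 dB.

78.7 dB SPL

3 equal incoherent sources raise the level by 10·log₁₀(3) = 4.77 dB.
L_total = 73.9 + 4.77 = 78.7 dB SPL.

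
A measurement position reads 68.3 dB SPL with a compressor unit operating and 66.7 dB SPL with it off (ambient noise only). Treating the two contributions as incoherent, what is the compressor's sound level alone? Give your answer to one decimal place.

Background correction is a power subtraction:
L_src = 10·log₁₀(10^(68.3/10) − 10^(66.7/10)) = 10·log₁₀(2083000) = 63.2 dB SPL.

63.2 dB SPL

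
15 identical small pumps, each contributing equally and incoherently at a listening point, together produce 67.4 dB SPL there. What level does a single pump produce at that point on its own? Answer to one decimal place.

55.6 dB SPL

15 equal incoherent sources add 10·log₁₀(15) = 11.76 dB over one source.
L_one = 67.4 − 11.76 = 55.6 dB SPL.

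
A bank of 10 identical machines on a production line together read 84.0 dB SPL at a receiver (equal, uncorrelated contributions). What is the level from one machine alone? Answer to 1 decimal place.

74.0 dB SPL

10 equal incoherent sources add 10·log₁₀(10) = 10.00 dB over one source.
L_one = 84.0 − 10.00 = 74.0 dB SPL.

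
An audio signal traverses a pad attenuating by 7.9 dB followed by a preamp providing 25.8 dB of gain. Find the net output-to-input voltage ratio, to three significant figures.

Net gain = (−7.9) + 25.8 = 17.9 dB.
Voltage ratio = 10^(17.9/20) = 7.85.

7.85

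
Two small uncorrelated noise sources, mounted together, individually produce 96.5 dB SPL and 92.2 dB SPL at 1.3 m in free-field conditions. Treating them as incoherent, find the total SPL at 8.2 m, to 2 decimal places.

81.87 dB SPL

Combined at 1.3 m: 10·log₁₀(10^(96.5/10)+10^(92.2/10)) = 97.872 dB SPL.
Then apply −20·log₁₀(8.2/1.3) = -15.997 dB → 81.87 dB SPL.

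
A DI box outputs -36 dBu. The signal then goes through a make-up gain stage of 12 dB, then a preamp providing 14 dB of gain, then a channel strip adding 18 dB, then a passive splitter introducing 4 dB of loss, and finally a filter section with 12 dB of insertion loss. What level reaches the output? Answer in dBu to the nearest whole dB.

-8 dBu

In dB, series stages simply add:
-36 + 12 + 14 + 18 − 4 − 12 = -8 dBu.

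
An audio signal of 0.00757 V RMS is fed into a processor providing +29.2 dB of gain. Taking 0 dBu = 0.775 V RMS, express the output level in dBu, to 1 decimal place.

-11.0 dBu

Input level: 20·log₁₀(0.00757/0.775) = -40.20 dBu.
Output: -40.20 + 29.2 = -11.0 dBu.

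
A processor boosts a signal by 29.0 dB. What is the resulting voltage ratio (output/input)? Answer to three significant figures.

28.2

Voltage ratio = 10^(dB/20).
10^(29.0/20) = 10^(1.450) = 28.2.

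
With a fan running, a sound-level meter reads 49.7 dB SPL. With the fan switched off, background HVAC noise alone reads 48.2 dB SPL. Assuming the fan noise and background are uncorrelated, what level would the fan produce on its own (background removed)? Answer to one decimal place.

44.4 dB SPL

Remove the background by subtracting linear intensities:
L_src = 10·log₁₀(10^(49.7/10) − 10^(48.2/10)) = 10·log₁₀(27260) = 44.4 dB SPL.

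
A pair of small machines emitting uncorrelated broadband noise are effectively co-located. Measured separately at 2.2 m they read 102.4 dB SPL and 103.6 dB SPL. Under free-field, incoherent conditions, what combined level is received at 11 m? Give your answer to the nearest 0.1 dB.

92.1 dB SPL

Combined at 2.2 m: 10·log₁₀(10^(102.4/10)+10^(103.6/10)) = 106.05 dB SPL.
Then apply −20·log₁₀(11/2.2) = -13.98 dB → 92.1 dB SPL.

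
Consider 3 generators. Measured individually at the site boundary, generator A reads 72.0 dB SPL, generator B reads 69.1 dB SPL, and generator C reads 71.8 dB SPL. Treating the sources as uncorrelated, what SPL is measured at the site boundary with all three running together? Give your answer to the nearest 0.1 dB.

75.9 dB SPL

Uncorrelated sources add in intensity (power), not in dB.
L_total = 10·log₁₀(10^(72.0/10) + 10^(69.1/10) + 10^(71.8/10)) = 10·log₁₀(39110000) = 75.9 dB SPL.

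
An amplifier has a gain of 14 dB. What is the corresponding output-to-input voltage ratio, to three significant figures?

Voltage ratio = 10^(dB/20).
10^(14/20) = 10^(0.7000) = 5.01.

5.01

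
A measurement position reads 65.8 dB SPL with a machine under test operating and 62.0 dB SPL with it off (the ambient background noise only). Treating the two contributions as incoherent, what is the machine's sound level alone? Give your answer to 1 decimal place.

Subtract intensities: L_src = 10·log₁₀(10^(L_total/10) − 10^(L_bg/10)).
L_src = 10·log₁₀(10^(65.8/10) − 10^(62.0/10)) = 10·log₁₀(2217000) = 63.5 dB SPL.

63.5 dB SPL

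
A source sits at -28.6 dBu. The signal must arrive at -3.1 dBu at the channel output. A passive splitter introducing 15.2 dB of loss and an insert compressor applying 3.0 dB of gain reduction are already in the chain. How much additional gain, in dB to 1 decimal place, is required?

The required make-up gain is the shortfall in the dB sum.
G = -3.1 − (-28.6) + 15.2 + 3.0 = 43.7 dB.

43.7 dB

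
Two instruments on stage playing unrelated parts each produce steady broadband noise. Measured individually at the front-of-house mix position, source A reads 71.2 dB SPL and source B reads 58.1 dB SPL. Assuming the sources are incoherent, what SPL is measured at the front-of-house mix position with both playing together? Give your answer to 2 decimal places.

Incoherent sources sum as intensities:
L_total = 10·log₁₀(10^(71.2/10) + 10^(58.1/10)) = 10·log₁₀(13830000) = 71.41 dB SPL.

71.41 dB SPL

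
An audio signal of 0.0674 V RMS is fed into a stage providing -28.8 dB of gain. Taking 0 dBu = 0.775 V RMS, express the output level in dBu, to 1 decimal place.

Input level: 20·log₁₀(0.0674/0.775) = -21.21 dBu.
Output: -21.21 − 28.8 = -50.0 dBu.

-50.0 dBu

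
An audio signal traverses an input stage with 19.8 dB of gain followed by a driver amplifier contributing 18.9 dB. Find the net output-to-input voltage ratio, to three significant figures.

Net gain = 19.8 + 18.9 = 38.7 dB.
Voltage ratio = 10^(38.7/20) = 86.1.

86.1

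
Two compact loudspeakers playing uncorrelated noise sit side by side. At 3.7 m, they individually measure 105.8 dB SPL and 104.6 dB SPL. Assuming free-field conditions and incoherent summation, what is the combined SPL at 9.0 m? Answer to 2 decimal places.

Combined at 3.7 m: 10·log₁₀(10^(105.8/10)+10^(104.6/10)) = 108.252 dB SPL.
Then apply −20·log₁₀(9.0/3.7) = -7.721 dB → 100.53 dB SPL.

100.53 dB SPL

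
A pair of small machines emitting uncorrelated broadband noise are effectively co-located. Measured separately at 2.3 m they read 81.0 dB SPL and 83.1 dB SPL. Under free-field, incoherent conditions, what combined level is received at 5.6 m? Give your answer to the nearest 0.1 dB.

77.5 dB SPL

Combined at 2.3 m: 10·log₁₀(10^(81.0/10)+10^(83.1/10)) = 85.19 dB SPL.
Then apply −20·log₁₀(5.6/2.3) = -7.73 dB → 77.5 dB SPL.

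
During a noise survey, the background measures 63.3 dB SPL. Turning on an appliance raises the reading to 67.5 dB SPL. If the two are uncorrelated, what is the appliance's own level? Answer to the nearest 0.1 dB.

65.4 dB SPL

Background correction is a power subtraction:
L_src = 10·log₁₀(10^(67.5/10) − 10^(63.3/10)) = 10·log₁₀(3485000) = 65.4 dB SPL.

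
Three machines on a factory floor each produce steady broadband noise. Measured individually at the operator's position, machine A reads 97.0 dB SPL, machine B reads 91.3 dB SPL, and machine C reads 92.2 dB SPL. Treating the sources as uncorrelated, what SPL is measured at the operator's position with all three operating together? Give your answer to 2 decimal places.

Uncorrelated sources add in intensity (power), not in dB.
L_total = 10·log₁₀(10^(97.0/10) + 10^(91.3/10) + 10^(92.2/10)) = 10·log₁₀(8020000000) = 99.04 dB SPL.

99.04 dB SPL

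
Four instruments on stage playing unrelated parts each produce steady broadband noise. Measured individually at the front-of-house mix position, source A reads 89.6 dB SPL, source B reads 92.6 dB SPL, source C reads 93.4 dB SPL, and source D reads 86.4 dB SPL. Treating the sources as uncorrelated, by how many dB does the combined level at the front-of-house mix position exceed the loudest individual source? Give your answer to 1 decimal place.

Uncorrelated sources add in intensity (power), not in dB.
L_total = 10·log₁₀(10^(89.6/10) + 10^(92.6/10) + 10^(93.4/10) + 10^(86.4/10)) = 97.29 dB SPL.
Excess over the loudest (93.4 dB): 97.29 − 93.4 = 3.9 dB.

3.9 dB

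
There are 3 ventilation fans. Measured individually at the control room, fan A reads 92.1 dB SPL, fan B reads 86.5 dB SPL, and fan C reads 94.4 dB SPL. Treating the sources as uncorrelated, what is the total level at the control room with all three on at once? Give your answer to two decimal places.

Add the sources as powers (linear), then convert back to dB:
L_total = 10·log₁₀(10^(92.1/10) + 10^(86.5/10) + 10^(94.4/10)) = 10·log₁₀(4823000000) = 96.83 dB SPL.

96.83 dB SPL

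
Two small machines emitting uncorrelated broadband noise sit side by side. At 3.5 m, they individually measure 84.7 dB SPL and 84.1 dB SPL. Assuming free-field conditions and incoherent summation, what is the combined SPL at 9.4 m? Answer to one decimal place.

78.8 dB SPL

Combined at 3.5 m: 10·log₁₀(10^(84.7/10)+10^(84.1/10)) = 87.42 dB SPL.
Then apply −20·log₁₀(9.4/3.5) = -8.58 dB → 78.8 dB SPL.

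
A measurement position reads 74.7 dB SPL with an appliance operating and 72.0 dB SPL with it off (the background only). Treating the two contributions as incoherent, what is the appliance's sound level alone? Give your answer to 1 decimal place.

71.4 dB SPL

Remove the background by subtracting linear intensities:
L_src = 10·log₁₀(10^(74.7/10) − 10^(72.0/10)) = 10·log₁₀(13660000) = 71.4 dB SPL.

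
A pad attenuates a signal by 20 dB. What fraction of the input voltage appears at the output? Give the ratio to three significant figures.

0.100

Voltage ratio = 10^(dB/20).
10^(-20/20) = 10^(-1.000) = 0.100.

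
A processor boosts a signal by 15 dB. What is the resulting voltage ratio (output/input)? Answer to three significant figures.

Voltage ratio = 10^(dB/20).
10^(15/20) = 10^(0.7500) = 5.62.

5.62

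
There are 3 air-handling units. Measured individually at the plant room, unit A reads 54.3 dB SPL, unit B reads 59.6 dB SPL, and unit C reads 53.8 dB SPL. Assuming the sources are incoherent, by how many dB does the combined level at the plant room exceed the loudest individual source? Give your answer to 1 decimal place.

1.9 dB

Uncorrelated sources add in intensity (power), not in dB.
L_total = 10·log₁₀(10^(54.3/10) + 10^(59.6/10) + 10^(53.8/10)) = 61.53 dB SPL.
Excess over the loudest (59.6 dB): 61.53 − 59.6 = 1.9 dB.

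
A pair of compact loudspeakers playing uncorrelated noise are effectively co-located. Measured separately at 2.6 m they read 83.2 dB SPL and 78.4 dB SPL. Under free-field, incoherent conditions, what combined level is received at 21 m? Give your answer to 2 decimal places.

66.30 dB SPL

Combined at 2.6 m: 10·log₁₀(10^(83.2/10)+10^(78.4/10)) = 84.442 dB SPL.
Then apply −20·log₁₀(21/2.6) = -18.145 dB → 66.30 dB SPL.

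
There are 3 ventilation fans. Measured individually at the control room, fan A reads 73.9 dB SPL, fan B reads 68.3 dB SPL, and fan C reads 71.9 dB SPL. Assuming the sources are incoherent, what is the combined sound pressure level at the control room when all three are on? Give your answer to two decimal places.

Incoherent sources sum as intensities:
L_total = 10·log₁₀(10^(73.9/10) + 10^(68.3/10) + 10^(71.9/10)) = 10·log₁₀(46800000) = 76.70 dB SPL.

76.70 dB SPL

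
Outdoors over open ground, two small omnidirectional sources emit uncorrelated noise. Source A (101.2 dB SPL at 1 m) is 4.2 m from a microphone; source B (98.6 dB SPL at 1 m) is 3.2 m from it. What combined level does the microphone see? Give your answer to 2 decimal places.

At the listener: L_A = 101.2 − 20·log₁₀(4.2) = 88.735 dB; L_B = 98.6 − 20·log₁₀(3.2) = 88.497 dB.
Combined: 10·log₁₀(10^(88.735/10)+10^(88.497/10)) = 91.63 dB SPL.

91.63 dB SPL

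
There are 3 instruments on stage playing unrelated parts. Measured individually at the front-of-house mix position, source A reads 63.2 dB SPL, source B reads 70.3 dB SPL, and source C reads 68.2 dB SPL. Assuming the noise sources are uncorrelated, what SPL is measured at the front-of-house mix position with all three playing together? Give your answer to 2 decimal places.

Incoherent sources sum as intensities:
L_total = 10·log₁₀(10^(63.2/10) + 10^(70.3/10) + 10^(68.2/10)) = 10·log₁₀(19410000) = 72.88 dB SPL.

72.88 dB SPL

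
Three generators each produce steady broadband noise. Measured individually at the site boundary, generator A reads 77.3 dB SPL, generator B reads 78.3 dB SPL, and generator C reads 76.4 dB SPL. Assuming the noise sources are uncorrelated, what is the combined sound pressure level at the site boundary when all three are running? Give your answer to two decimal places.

82.17 dB SPL

Incoherent sources sum as intensities:
L_total = 10·log₁₀(10^(77.3/10) + 10^(78.3/10) + 10^(76.4/10)) = 10·log₁₀(165000000) = 82.17 dB SPL.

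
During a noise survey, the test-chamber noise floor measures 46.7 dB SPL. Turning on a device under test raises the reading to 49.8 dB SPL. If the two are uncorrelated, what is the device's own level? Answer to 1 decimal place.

46.9 dB SPL

Remove the background by subtracting linear intensities:
L_src = 10·log₁₀(10^(49.8/10) − 10^(46.7/10)) = 10·log₁₀(48730) = 46.9 dB SPL.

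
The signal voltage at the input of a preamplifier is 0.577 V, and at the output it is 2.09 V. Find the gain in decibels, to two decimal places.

11.18 dB

For a voltage ratio, dB = 20·log₁₀(V₂/V₁).
20·log₁₀(2.09/0.577) = 20·log₁₀(3.622) = 11.18 dB.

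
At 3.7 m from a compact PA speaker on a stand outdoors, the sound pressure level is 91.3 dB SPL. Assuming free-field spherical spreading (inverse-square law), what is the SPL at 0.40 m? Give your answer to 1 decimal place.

110.6 dB SPL

Inverse-square spreading gives ΔL = −20·log₁₀(d₂/d₁).
ΔL = −20·log₁₀(0.40/3.7) = 19.32 dB, so L₂ = 91.3 + (19.32) = 110.6 dB SPL.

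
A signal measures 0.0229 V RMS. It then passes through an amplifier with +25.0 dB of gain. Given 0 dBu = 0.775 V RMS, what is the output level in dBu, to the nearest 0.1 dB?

Input level: 20·log₁₀(0.0229/0.775) = -30.59 dBu.
Output: -30.59 + 25.0 = -5.6 dBu.

-5.6 dBu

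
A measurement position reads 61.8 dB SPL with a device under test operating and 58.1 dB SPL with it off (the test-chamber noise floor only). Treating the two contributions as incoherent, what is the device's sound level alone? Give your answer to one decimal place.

Remove the background by subtracting linear intensities:
L_src = 10·log₁₀(10^(61.8/10) − 10^(58.1/10)) = 10·log₁₀(867900) = 59.4 dB SPL.

59.4 dB SPL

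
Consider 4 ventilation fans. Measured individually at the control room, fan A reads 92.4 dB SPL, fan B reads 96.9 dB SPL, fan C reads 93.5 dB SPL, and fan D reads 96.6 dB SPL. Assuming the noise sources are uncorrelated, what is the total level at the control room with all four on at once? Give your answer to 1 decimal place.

Uncorrelated sources add in intensity (power), not in dB.
L_total = 10·log₁₀(10^(92.4/10) + 10^(96.9/10) + 10^(93.5/10) + 10^(96.6/10)) = 10·log₁₀(13445000000) = 101.3 dB SPL.

101.3 dB SPL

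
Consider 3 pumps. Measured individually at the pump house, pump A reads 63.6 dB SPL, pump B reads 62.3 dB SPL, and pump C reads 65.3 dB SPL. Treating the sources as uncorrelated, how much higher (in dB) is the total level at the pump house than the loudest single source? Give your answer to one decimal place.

3.4 dB

Uncorrelated sources add in intensity (power), not in dB.
L_total = 10·log₁₀(10^(63.6/10) + 10^(62.3/10) + 10^(65.3/10)) = 68.68 dB SPL.
Excess over the loudest (65.3 dB): 68.68 − 65.3 = 3.4 dB.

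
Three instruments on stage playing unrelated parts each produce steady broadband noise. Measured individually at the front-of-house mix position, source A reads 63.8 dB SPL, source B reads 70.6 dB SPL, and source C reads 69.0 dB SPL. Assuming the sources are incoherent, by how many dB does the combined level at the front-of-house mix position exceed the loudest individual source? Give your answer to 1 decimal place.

2.8 dB

Add the sources as powers (linear), then convert back to dB:
L_total = 10·log₁₀(10^(63.8/10) + 10^(70.6/10) + 10^(69.0/10)) = 73.39 dB SPL.
Excess over the loudest (70.6 dB): 73.39 − 70.6 = 2.8 dB.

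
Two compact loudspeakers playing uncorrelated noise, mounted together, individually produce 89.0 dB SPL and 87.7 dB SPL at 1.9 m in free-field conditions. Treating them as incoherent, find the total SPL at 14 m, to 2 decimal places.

74.06 dB SPL

Combined at 1.9 m: 10·log₁₀(10^(89.0/10)+10^(87.7/10)) = 91.409 dB SPL.
Then apply −20·log₁₀(14/1.9) = -17.347 dB → 74.06 dB SPL.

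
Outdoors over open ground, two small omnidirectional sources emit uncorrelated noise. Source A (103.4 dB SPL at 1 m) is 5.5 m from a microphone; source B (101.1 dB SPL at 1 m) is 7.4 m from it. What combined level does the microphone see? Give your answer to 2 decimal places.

89.82 dB SPL

At the listener: L_A = 103.4 − 20·log₁₀(5.5) = 88.593 dB; L_B = 101.1 − 20·log₁₀(7.4) = 83.715 dB.
Combined: 10·log₁₀(10^(88.593/10)+10^(83.715/10)) = 89.82 dB SPL.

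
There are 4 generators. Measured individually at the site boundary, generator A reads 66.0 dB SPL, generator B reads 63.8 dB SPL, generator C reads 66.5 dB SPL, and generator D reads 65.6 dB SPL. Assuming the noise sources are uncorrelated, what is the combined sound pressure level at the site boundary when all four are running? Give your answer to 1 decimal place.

71.6 dB SPL

Add the sources as powers (linear), then convert back to dB:
L_total = 10·log₁₀(10^(66.0/10) + 10^(63.8/10) + 10^(66.5/10) + 10^(65.6/10)) = 10·log₁₀(14480000) = 71.6 dB SPL.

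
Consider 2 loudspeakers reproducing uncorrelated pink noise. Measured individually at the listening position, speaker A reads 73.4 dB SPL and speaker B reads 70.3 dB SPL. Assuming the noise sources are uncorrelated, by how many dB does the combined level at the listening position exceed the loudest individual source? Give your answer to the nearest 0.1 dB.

Add the sources as powers (linear), then convert back to dB:
L_total = 10·log₁₀(10^(73.4/10) + 10^(70.3/10)) = 75.13 dB SPL.
Excess over the loudest (73.4 dB): 75.13 − 73.4 = 1.7 dB.

1.7 dB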